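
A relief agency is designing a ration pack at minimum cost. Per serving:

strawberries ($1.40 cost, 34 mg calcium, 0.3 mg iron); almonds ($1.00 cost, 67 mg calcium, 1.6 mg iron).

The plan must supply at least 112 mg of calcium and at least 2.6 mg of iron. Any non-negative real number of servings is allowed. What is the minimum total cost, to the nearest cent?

An LP optimum is at a vertex; with two nutrient constraints at most two foods are used. Check each candidate.
strawberries only: max(112/34, 2.6/0.3) = 8.667 servings → $12.13.
almonds only: max(112/67, 2.6/1.6) = 1.672 servings → $1.67.
strawberries + almonds with both tight: 0.1458 servings and 1.598 servings → $1.80.
So the least-cost plan costs $1.67.

$1.67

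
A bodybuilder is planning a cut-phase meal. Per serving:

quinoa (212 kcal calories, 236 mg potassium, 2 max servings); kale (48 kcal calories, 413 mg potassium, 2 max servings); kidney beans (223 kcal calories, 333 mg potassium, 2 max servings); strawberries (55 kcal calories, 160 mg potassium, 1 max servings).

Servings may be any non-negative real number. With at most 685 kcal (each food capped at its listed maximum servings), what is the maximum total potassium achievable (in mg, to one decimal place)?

1750.0 mg

Potassium per kcal: kale 8.604, strawberries 2.909, kidney beans 1.493, quinoa 1.113.
Take 2 servings of kale: uses 96 kcal, +826.0 mg potassium (running total 826.0 mg).
Take 1 serving of strawberries: uses 55 kcal, +160.0 mg potassium (running total 986.0 mg).
Take 2 servings of kidney beans: uses 446 kcal, +666.0 mg potassium (running total 1652.0 mg).
Take 0.4151 servings of quinoa: uses 88 kcal, +98.0 mg potassium (running total 1750.0 mg).
Greedy by best ratio exhausts the calories allowance optimally: 1750.0 mg.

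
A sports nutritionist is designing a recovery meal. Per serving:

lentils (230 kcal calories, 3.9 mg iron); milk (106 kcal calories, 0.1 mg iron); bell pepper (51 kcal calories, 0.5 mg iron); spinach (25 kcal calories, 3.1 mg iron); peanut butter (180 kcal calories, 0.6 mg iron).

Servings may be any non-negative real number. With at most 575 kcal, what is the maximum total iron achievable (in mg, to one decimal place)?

Iron per kcal: spinach 0.124, lentils 0.01696, bell pepper 0.009804, peanut butter 0.003333, milk 0.0009434.
With no serving limits, spend the whole calories allowance on spinach: 575 kcal / 25 kcal × 3.1 mg = 71.3 mg.

71.3 mg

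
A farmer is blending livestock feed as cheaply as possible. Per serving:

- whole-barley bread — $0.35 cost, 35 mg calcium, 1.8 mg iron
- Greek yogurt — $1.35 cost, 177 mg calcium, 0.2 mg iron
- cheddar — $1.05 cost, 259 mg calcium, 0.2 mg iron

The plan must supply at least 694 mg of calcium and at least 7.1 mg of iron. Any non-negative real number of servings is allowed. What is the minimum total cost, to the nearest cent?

$3.58

whole-barley bread only: max(694/35, 7.1/1.8) = 19.83 servings → $6.94.
Greek yogurt only: max(694/177, 7.1/0.2) = 35.5 servings → $47.92.
cheddar only: max(694/259, 7.1/0.2) = 35.5 servings → $37.27.
whole-barley bread + Greek yogurt with both tight: 3.588 servings and 3.211 servings → $5.59.
whole-barley bread + cheddar with both tight: 3.702 servings and 2.179 servings → $3.58.
Greek yogurt + cheddar with both targets exact would need a negative amount; discard.
Cheapest feasible corner: $3.58.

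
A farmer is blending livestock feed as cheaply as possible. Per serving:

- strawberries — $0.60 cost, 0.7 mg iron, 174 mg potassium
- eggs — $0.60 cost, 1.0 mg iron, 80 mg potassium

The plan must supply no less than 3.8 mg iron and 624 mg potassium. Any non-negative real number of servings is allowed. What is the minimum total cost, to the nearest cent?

$2.77

For a min-cost LP with two ≥-constraints, a basic feasible solution has at most two positive variables.
strawberries only: max(3.8/0.7, 624/174) = 5.429 servings → $3.26.
eggs only: max(3.8/1.0, 624/80) = 7.8 servings → $4.68.
strawberries + eggs with both tight: 2.712 servings and 1.902 servings → $2.77.
The minimum over all feasible corners is $2.77.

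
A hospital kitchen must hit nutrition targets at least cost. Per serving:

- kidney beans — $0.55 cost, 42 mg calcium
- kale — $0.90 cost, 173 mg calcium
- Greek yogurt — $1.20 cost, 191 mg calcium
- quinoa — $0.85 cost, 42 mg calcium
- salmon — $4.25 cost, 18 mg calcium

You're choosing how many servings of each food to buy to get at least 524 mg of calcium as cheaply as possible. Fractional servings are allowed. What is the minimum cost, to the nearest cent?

Cost per mg of calcium: kale $0.0052, Greek yogurt $0.0063, kidney beans $0.0131, quinoa $0.0202, salmon $0.2361.
With no serving limits, use only kale: 524 mg / 173 mg = 3.029 servings × $0.90 = $2.73.

$2.73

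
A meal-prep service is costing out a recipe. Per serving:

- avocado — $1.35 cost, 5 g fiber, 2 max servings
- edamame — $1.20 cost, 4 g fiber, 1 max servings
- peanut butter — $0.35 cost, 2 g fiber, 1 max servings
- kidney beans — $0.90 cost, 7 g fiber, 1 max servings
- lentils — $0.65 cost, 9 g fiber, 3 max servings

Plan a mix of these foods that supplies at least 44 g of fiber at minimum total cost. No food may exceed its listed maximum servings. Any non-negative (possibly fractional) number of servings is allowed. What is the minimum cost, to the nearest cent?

Cost per g of fiber: lentils $0.0722, kidney beans $0.1286, peanut butter $0.1750, avocado $0.2700, edamame $0.3000.
Take 3 servings of lentils: +27.0 g fiber for $1.95 (total $1.95, still need 17.0 g).
Take 1 serving of kidney beans: +7.0 g fiber for $0.90 (total $2.85, still need 10.0 g).
Take 1 serving of peanut butter: +2.0 g fiber for $0.35 (total $3.20, still need 8.0 g).
Take 1.6 servings of avocado: +8.0 g fiber for $2.16 (total $5.36, still need 0.0 g).
Greedy by cheapest-per-g is optimal for a single linear constraint, so the minimum cost is $5.36.

$5.36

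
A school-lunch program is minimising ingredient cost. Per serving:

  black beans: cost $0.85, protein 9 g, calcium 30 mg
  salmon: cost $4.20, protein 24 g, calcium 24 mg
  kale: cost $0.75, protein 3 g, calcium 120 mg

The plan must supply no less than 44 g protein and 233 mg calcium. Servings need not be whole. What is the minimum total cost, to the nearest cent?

$4.52

The cheapest plan sits at a corner of the feasible region — with two constraints it uses at most two foods.
black beans only: max(44/9, 233/30) = 7.767 servings → $6.60.
salmon only: max(44/24, 233/24) = 9.708 servings → $40.77.
kale only: max(44/3, 233/120) = 14.67 servings → $11.00.
black beans + salmon with both targets exact would need a negative amount; discard.
black beans + kale with both tight: 4.627 servings and 0.7848 servings → $4.52.
salmon + kale with both tight: 1.631 servings and 1.615 servings → $8.06.
The minimum over all feasible corners is $4.52.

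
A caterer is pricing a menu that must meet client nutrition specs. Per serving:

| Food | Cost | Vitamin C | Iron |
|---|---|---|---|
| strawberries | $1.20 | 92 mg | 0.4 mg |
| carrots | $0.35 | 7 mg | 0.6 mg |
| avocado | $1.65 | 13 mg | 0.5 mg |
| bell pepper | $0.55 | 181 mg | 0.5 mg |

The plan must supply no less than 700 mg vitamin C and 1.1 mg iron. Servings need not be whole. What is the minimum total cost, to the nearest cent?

$2.13

Two binding constraints pin down two serving amounts, so the optimal mix uses at most two foods. The candidates are each food alone (scaled to the tighter of vitamin C/iron) and each pair with both constraints tight.
strawberries only: max(700/92, 1.1/0.4) = 7.609 servings → $9.13.
carrots only: max(700/7, 1.1/0.6) = 100 servings → $35.00.
avocado only: max(700/13, 1.1/0.5) = 53.85 servings → $88.85.
bell pepper only: max(700/181, 1.1/0.5) = 3.867 servings → $2.13.
strawberries + carrots: intersection lies outside the first quadrant.
strawberries + avocado with both targets exact would need a negative amount; discard.
strawberries + bell pepper: intersection lies outside the first quadrant.
carrots + avocado with both targets exact would need a negative amount; discard.
carrots + bell pepper: the both-tight solution has a negative serving — not a feasible corner.
avocado + bell pepper: intersection lies outside the first quadrant.
The minimum over all feasible corners is $2.13.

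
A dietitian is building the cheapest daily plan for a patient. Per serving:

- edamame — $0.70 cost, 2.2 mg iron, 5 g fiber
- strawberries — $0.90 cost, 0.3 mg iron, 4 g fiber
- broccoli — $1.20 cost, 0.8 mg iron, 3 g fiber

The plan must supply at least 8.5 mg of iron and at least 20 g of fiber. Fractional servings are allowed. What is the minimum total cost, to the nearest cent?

An LP optimum is at a vertex; with two nutrient constraints at most two foods are used. Check each candidate.
edamame only: max(8.5/2.2, 20/5) = 4 servings → $2.80.
strawberries only: max(8.5/0.3, 20/4) = 28.33 servings → $25.50.
broccoli only: max(8.5/0.8, 20/3) = 10.62 servings → $12.75.
edamame + strawberries with both tight: 3.836 servings and 0.2055 servings → $2.87.
edamame + broccoli with both tight: 3.654 servings and 0.5769 servings → $3.25.
strawberries + broccoli: the both-tight solution has a negative serving — not a feasible corner.
So the least-cost plan costs $2.80.

$2.80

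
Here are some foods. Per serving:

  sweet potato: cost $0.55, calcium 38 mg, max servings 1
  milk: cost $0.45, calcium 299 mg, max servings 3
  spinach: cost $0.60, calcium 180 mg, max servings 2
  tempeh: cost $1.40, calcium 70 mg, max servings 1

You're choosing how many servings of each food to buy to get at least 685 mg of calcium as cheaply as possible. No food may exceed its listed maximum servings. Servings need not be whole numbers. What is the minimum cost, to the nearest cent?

$1.03

Cost per mg of calcium: milk $0.0015, spinach $0.0033, sweet potato $0.0145, tempeh $0.0200.
Take 2.291 servings of milk: +685.0 mg calcium for $1.03 (total $1.03, still need 0.0 mg).
Greedy by cheapest-per-mg is optimal for a single linear constraint, so the minimum cost is $1.03.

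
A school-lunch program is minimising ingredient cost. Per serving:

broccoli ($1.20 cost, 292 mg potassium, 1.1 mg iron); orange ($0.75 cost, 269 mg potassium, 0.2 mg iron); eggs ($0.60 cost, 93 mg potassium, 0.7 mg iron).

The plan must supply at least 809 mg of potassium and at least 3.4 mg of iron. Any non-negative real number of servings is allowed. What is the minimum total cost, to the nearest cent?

$3.54

At the optimum either one food covers both requirements or two foods hit both targets exactly; no other combination can be cheaper.
broccoli only: max(809/292, 3.4/1.1) = 3.091 servings → $3.71.
orange only: max(809/269, 3.4/0.2) = 17 servings → $12.75.
eggs only: max(809/93, 3.4/0.7) = 8.699 servings → $5.22.
broccoli + orange: the both-tight solution has a negative serving — not a feasible corner.
broccoli + eggs with both tight: 2.45 servings and 1.008 servings → $3.54.
orange + eggs with both tight: 1.474 servings and 4.436 servings → $3.77.
So the least-cost plan costs $3.54.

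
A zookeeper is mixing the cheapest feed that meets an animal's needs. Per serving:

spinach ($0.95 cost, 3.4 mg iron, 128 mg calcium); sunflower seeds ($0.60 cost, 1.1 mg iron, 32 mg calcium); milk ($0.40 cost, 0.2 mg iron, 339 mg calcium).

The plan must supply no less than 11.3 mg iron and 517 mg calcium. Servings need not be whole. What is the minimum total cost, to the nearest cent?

$3.25

spinach only: max(11.3/3.4, 517/128) = 4.039 servings → $3.84.
sunflower seeds only: max(11.3/1.1, 517/32) = 16.16 servings → $9.69.
milk only: max(11.3/0.2, 517/339) = 56.5 servings → $22.60.
spinach + sunflower seeds with both targets exact would need a negative amount; discard.
spinach + milk with both tight: 3.307 servings and 0.2763 servings → $3.25.
sunflower seeds + milk with both tight: 10.17 servings and 0.5651 servings → $6.33.
The minimum over all feasible corners is $3.25.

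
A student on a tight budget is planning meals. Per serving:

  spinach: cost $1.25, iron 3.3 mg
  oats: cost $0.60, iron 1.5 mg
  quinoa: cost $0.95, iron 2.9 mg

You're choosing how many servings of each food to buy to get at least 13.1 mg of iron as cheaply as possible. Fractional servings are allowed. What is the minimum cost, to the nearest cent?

$4.29

Cost per mg of iron: quinoa $0.3276, spinach $0.3788, oats $0.4000.
With no serving limits, use only quinoa: 13.1 mg / 2.9 mg = 4.517 servings × $0.95 = $4.29.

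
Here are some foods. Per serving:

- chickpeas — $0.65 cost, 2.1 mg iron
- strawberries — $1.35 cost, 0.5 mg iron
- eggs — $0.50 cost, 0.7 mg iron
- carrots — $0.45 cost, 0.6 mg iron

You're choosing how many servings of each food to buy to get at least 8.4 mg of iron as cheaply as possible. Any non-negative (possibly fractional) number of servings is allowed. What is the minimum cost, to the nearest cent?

Cost per mg of iron: chickpeas $0.3095, eggs $0.7143, carrots $0.7500, strawberries $2.7000.
With no serving limits, use only chickpeas: 8.4 mg / 2.1 mg = 4 servings × $0.65 = $2.60.

$2.60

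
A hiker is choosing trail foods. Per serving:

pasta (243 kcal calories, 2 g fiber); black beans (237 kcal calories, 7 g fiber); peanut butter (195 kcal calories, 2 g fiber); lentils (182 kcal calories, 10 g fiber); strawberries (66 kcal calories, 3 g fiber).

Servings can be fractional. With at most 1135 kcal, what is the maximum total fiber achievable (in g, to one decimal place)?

Fiber per kcal: lentils 0.05495, strawberries 0.04545, black beans 0.02954, peanut butter 0.01026, pasta 0.00823.
With no serving limits, spend the whole calories allowance on lentils: 1135 kcal / 182 kcal × 10 g = 62.4 g.

62.4 g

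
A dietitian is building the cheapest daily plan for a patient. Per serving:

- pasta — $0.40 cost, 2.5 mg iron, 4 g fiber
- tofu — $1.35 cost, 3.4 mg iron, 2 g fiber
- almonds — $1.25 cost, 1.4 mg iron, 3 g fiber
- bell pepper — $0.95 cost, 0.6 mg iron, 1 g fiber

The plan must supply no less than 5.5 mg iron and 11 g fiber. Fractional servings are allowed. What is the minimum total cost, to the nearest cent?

$1.10

pasta only: max(5.5/2.5, 11/4) = 2.75 servings → $1.10.
tofu only: max(5.5/3.4, 11/2) = 5.5 servings → $7.42.
almonds only: max(5.5/1.4, 11/3) = 3.929 servings → $4.91.
bell pepper only: max(5.5/0.6, 11/1) = 11 servings → $10.45.
pasta + tofu: the both-tight solution has a negative serving — not a feasible corner.
pasta + almonds with both tight: 0.5789 servings and 2.895 servings → $3.85.
pasta + bell pepper: the both-tight solution has a negative serving — not a feasible corner.
tofu + almonds with both tight: 0.1486 servings and 3.568 servings → $4.66.
tofu + bell pepper with both targets exact would need a negative amount; discard.
almonds + bell pepper with both tight: 2.75 servings and 2.75 servings → $6.05.
The minimum over all feasible corners is $1.10.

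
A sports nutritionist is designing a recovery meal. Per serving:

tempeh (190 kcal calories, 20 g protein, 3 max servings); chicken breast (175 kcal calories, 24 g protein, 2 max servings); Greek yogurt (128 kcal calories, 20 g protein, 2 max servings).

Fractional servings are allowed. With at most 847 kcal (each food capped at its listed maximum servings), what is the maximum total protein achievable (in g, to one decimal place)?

Protein per kcal: Greek yogurt 0.1562, chicken breast 0.1371, tempeh 0.1053.
Take 2 servings of Greek yogurt: uses 256 kcal, +40.0 g protein (running total 40.0 g).
Take 2 servings of chicken breast: uses 350 kcal, +48.0 g protein (running total 88.0 g).
Take 1.268 servings of tempeh: uses 241 kcal, +25.4 g protein (running total 113.4 g).
Filling greedily by protein-per-kcal is optimal for one linear limit, giving 113.4 g.

113.4 g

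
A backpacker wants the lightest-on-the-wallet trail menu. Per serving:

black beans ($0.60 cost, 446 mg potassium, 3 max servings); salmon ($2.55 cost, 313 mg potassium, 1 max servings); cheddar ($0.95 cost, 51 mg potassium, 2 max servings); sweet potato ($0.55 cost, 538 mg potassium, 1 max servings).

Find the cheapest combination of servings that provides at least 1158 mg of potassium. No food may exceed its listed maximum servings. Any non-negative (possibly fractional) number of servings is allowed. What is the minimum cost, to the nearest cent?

Cost per mg of potassium: sweet potato $0.0010, black beans $0.0013, salmon $0.0081, cheddar $0.0186.
Take 1 serving of sweet potato: +538.0 mg potassium for $0.55 (total $0.55, still need 620.0 mg).
Take 1.39 servings of black beans: +620.0 mg potassium for $0.83 (total $1.38, still need 0.0 mg).
Greedy by cheapest-per-mg is optimal for a single linear constraint, so the minimum cost is $1.38.

$1.38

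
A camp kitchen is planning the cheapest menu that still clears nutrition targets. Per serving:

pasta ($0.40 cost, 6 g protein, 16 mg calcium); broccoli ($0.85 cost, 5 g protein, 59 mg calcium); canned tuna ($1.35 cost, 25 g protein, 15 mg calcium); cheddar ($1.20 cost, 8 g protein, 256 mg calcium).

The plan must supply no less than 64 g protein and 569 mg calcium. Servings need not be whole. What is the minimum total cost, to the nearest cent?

$5.08

A basic optimal solution has at most two foods positive. Try each food alone and each pair with both targets met exactly.
pasta only: max(64/6, 569/16) = 35.56 servings → $14.22.
broccoli only: max(64/5, 569/59) = 12.8 servings → $10.88.
canned tuna only: max(64/25, 569/15) = 37.93 servings → $51.21.
cheddar only: max(64/8, 569/256) = 8 servings → $9.60.
pasta + broccoli with both tight: 3.398 servings and 8.723 servings → $8.77.
pasta + canned tuna with both targets exact would need a negative amount; discard.
pasta + cheddar with both tight: 8.403 servings and 1.697 servings → $5.40.
broccoli + canned tuna with both tight: 9.475 servings and 0.665 servings → $8.95.
broccoli + cheddar: the both-tight solution has a negative serving — not a feasible corner.
canned tuna + cheddar with both tight: 1.884 servings and 2.112 servings → $5.08.
So the least-cost plan costs $5.08.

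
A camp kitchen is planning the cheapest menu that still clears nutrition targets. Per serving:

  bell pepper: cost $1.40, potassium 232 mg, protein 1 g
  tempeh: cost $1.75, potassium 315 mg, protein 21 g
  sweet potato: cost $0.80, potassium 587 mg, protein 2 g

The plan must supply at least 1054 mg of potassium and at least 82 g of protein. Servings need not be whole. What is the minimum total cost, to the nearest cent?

Minimising a linear cost over {potassium ≥ 1054, protein ≥ 82, servings ≥ 0} — the optimum is at a vertex, using one or two foods.
bell pepper only: max(1054/232, 82/1) = 82 servings → $114.80.
tempeh only: max(1054/315, 82/21) = 3.905 servings → $6.83.
sweet potato only: max(1054/587, 82/2) = 41 servings → $32.80.
bell pepper + tempeh: intersection lies outside the first quadrant.
bell pepper + sweet potato: the both-tight solution has a negative serving — not a feasible corner.
tempeh + sweet potato: intersection lies outside the first quadrant.
Cheapest feasible corner: $6.83.

$6.83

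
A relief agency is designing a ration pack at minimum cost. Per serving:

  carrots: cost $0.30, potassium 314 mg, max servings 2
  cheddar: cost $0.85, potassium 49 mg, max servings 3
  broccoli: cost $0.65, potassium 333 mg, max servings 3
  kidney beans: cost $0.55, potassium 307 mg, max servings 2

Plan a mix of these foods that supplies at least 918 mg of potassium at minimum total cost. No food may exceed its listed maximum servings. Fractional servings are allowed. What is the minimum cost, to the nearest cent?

$1.12

Cost per mg of potassium: carrots $0.0010, kidney beans $0.0018, broccoli $0.0020, cheddar $0.0173.
Take 2 servings of carrots: +628.0 mg potassium for $0.60 (total $0.60, still need 290.0 mg).
Take 0.9446 servings of kidney beans: +290.0 mg potassium for $0.52 (total $1.12, still need 0.0 mg).
Filling from the cheapest source first is optimal under one linear minimum: $1.12.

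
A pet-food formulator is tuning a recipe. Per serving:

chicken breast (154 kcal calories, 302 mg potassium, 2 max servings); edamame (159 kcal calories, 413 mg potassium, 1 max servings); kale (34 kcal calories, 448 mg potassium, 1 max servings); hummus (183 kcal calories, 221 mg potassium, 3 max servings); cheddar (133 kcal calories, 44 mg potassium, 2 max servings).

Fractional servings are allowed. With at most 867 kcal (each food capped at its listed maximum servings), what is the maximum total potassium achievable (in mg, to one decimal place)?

1907.0 mg

Potassium per kcal: kale 13.18, edamame 2.597, chicken breast 1.961, hummus 1.208, cheddar 0.3308.
Take 1 serving of kale: uses 34 kcal, +448.0 mg potassium (running total 448.0 mg).
Take 1 serving of edamame: uses 159 kcal, +413.0 mg potassium (running total 861.0 mg).
Take 2 servings of chicken breast: uses 308 kcal, +604.0 mg potassium (running total 1465.0 mg).
Take 2 servings of hummus: uses 366 kcal, +442.0 mg potassium (running total 1907.0 mg).
Filling greedily by potassium-per-kcal is optimal for one linear limit, giving 1907.0 mg.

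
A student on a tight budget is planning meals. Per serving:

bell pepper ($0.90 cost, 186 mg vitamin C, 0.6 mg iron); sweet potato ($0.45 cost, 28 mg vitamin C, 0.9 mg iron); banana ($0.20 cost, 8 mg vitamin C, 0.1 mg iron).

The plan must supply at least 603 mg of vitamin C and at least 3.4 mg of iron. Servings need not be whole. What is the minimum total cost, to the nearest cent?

Check every corner: each single food scaled to meet both minima, and each pair solved so both constraints bind.
bell pepper only: max(603/186, 3.4/0.6) = 5.667 servings → $5.10.
sweet potato only: max(603/28, 3.4/0.9) = 21.54 servings → $9.69.
banana only: max(603/8, 3.4/0.1) = 75.38 servings → $15.07.
bell pepper + sweet potato with both tight: 2.971 servings and 1.797 servings → $3.48.
bell pepper + banana with both tight: 2.399 servings and 19.61 servings → $6.08.
sweet potato + banana with both targets exact would need a negative amount; discard.
Cheapest feasible corner: $3.48.

$3.48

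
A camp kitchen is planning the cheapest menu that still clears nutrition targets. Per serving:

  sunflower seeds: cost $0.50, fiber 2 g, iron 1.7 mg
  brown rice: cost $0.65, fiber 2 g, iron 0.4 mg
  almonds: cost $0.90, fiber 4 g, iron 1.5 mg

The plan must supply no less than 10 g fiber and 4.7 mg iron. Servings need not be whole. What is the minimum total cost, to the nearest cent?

$2.30

This is a tiny linear program; its minimum lies at a vertex of the feasible set. List the vertices and price them.
sunflower seeds only: max(10/2, 4.7/1.7) = 5 servings → $2.50.
brown rice only: max(10/2, 4.7/0.4) = 11.75 servings → $7.64.
almonds only: max(10/4, 4.7/1.5) = 3.133 servings → $2.82.
sunflower seeds + brown rice with both tight: 2.077 servings and 2.923 servings → $2.94.
sunflower seeds + almonds with both tight: 1 serving and 2 servings → $2.30.
brown rice + almonds: intersection lies outside the first quadrant.
Cheapest feasible corner: $2.30.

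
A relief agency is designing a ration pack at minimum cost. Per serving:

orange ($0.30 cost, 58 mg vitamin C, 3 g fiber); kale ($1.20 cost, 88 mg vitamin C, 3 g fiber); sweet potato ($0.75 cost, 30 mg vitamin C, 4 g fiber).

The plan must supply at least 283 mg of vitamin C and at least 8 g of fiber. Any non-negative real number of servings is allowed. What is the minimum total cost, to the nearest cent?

Minimising a linear cost over {vitamin C ≥ 283, fiber ≥ 8, servings ≥ 0} — the optimum is at a vertex, using one or two foods.
orange only: max(283/58, 8/3) = 4.879 servings → $1.46.
kale only: max(283/88, 8/3) = 3.216 servings → $3.86.
sweet potato only: max(283/30, 8/4) = 9.433 servings → $7.08.
orange + kale: intersection lies outside the first quadrant.
orange + sweet potato: the both-tight solution has a negative serving — not a feasible corner.
kale + sweet potato: the both-tight solution has a negative serving — not a feasible corner.
The minimum over all feasible corners is $1.46.

$1.46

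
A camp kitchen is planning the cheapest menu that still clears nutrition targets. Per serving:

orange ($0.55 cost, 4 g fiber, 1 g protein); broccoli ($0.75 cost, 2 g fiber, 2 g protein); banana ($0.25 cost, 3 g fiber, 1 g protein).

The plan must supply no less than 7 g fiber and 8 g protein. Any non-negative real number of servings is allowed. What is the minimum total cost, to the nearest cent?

With two linear requirements the optimum uses one or two foods; enumerate the corners.
orange only: max(7/4, 8/1) = 8 servings → $4.40.
broccoli only: max(7/2, 8/2) = 4 servings → $3.00.
banana only: max(7/3, 8/1) = 8 servings → $2.00.
orange + broccoli: intersection lies outside the first quadrant.
orange + banana with both targets exact would need a negative amount; discard.
broccoli + banana: intersection lies outside the first quadrant.
So the least-cost plan costs $2.00.

$2.00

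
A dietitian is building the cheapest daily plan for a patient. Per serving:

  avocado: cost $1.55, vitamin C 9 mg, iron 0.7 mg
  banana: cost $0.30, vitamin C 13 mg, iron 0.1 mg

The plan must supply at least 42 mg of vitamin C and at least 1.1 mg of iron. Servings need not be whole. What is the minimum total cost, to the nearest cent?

Check every corner: each single food scaled to meet both minima, and each pair solved so both constraints bind.
avocado only: max(42/9, 1.1/0.7) = 4.667 servings → $7.23.
banana only: max(42/13, 1.1/0.1) = 11 servings → $3.30.
avocado + banana with both tight: 1.232 servings and 2.378 servings → $2.62.
Cheapest feasible corner: $2.62.

$2.62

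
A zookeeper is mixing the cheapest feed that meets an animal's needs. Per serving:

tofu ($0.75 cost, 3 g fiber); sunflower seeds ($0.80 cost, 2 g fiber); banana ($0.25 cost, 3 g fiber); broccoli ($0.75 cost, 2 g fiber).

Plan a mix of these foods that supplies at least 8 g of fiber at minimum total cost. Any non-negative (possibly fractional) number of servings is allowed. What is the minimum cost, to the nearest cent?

Cost per g of fiber: banana $0.0833, tofu $0.2500, broccoli $0.3750, sunflower seeds $0.4000.
With no serving limits, use only banana: 8 g / 3 g = 2.667 servings × $0.25 = $0.67.

$0.67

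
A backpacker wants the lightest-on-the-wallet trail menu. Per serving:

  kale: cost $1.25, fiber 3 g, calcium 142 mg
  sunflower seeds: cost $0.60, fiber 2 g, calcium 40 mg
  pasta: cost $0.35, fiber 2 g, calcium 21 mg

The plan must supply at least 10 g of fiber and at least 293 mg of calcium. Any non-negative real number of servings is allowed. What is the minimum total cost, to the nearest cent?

$2.98

Minimising a linear cost over {fiber ≥ 10, calcium ≥ 293, servings ≥ 0} — the optimum is at a vertex, using one or two foods.
kale only: max(10/3, 293/142) = 3.333 servings → $4.17.
sunflower seeds only: max(10/2, 293/40) = 7.325 servings → $4.39.
pasta only: max(10/2, 293/21) = 13.95 servings → $4.88.
kale + sunflower seeds with both tight: 1.134 servings and 3.299 servings → $3.40.
kale + pasta with both tight: 1.701 servings and 2.448 servings → $2.98.
sunflower seeds + pasta with both targets exact would need a negative amount; discard.
So the least-cost plan costs $2.98.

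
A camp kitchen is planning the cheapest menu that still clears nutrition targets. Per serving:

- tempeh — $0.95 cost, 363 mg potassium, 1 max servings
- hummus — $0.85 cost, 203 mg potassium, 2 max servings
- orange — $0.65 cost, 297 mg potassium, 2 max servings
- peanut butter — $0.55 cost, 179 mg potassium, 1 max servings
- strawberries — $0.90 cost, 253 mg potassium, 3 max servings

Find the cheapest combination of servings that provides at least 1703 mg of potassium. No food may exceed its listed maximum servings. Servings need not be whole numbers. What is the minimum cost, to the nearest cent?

Cost per mg of potassium: orange $0.0022, tempeh $0.0026, peanut butter $0.0031, strawberries $0.0036, hummus $0.0042.
Take 2 servings of orange: +594.0 mg potassium for $1.30 (total $1.30, still need 1109.0 mg).
Take 1 serving of tempeh: +363.0 mg potassium for $0.95 (total $2.25, still need 746.0 mg).
Take 1 serving of peanut butter: +179.0 mg potassium for $0.55 (total $2.80, still need 567.0 mg).
Take 2.241 servings of strawberries: +567.0 mg potassium for $2.02 (total $4.82, still need 0.0 mg).
Greedy by cheapest-per-mg is optimal for a single linear constraint, so the minimum cost is $4.82.

$4.82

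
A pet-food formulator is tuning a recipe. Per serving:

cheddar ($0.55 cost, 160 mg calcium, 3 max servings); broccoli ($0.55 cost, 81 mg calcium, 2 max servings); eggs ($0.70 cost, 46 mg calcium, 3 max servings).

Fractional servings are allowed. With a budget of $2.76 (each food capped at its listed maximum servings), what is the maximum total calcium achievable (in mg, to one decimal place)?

Calcium per dollar: cheddar 290.9, broccoli 147.3, eggs 65.71.
Take 3 servings of cheddar: spends $1.65, +480.0 mg calcium (running total 480.0 mg).
Take 2 servings of broccoli: spends $1.10, +162.0 mg calcium (running total 642.0 mg).
Take 0.01429 servings of eggs: spends $0.01, +0.7 mg calcium (running total 642.7 mg).
Greedy by best ratio exhausts the cost allowance optimally: 642.7 mg.

642.7 mg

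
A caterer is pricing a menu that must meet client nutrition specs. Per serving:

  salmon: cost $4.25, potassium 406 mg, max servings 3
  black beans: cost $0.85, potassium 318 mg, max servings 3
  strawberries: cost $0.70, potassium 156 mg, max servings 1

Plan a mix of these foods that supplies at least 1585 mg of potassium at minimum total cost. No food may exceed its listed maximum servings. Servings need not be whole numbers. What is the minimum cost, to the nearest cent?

Cost per mg of potassium: black beans $0.0027, strawberries $0.0045, salmon $0.0105.
Take 3 servings of black beans: +954.0 mg potassium for $2.55 (total $2.55, still need 631.0 mg).
Take 1 serving of strawberries: +156.0 mg potassium for $0.70 (total $3.25, still need 475.0 mg).
Take 1.17 servings of salmon: +475.0 mg potassium for $4.97 (total $8.22, still need 0.0 mg).
Filling from the cheapest source first is optimal under one linear minimum: $8.22.

$8.22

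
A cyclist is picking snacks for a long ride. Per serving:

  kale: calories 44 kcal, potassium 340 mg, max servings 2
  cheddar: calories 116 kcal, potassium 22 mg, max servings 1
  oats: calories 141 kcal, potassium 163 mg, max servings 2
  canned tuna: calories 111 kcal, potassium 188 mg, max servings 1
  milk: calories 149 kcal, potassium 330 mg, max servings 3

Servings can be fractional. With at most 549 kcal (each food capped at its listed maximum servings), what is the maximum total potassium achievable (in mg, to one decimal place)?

1693.7 mg

Potassium per kcal: kale 7.727, milk 2.215, canned tuna 1.694, oats 1.156, cheddar 0.1897.
Take 2 servings of kale: uses 88 kcal, +680.0 mg potassium (running total 680.0 mg).
Take 3 servings of milk: uses 447 kcal, +990.0 mg potassium (running total 1670.0 mg).
Take 0.1261 servings of canned tuna: uses 14 kcal, +23.7 mg potassium (running total 1693.7 mg).
Filling greedily by potassium-per-kcal is optimal for one linear limit, giving 1693.7 mg.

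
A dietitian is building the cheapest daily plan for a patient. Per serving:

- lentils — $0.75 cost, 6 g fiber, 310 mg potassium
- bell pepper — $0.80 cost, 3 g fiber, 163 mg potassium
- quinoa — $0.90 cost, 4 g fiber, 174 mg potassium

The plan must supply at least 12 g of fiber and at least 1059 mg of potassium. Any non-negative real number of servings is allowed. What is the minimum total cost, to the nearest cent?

$2.56

At the optimum either one food covers both requirements or two foods hit both targets exactly; no other combination can be cheaper.
lentils only: max(12/6, 1059/310) = 3.416 servings → $2.56.
bell pepper only: max(12/3, 1059/163) = 6.497 servings → $5.20.
quinoa only: max(12/4, 1059/174) = 6.086 servings → $5.48.
lentils + bell pepper with both targets exact would need a negative amount; discard.
lentils + quinoa: the both-tight solution has a negative serving — not a feasible corner.
bell pepper + quinoa: intersection lies outside the first quadrant.
So the least-cost plan costs $2.56.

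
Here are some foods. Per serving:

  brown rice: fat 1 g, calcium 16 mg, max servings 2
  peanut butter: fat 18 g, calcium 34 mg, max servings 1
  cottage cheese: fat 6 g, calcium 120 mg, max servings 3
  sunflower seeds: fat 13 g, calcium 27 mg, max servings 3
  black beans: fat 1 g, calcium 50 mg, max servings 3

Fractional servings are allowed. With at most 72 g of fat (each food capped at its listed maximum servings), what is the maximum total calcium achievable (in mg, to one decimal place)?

Calcium per g fat: black beans 50, cottage cheese 20, brown rice 16, sunflower seeds 2.077, peanut butter 1.889.
Take 3 servings of black beans: uses 3 g fat, +150.0 mg calcium (running total 150.0 mg).
Take 3 servings of cottage cheese: uses 18 g fat, +360.0 mg calcium (running total 510.0 mg).
Take 2 servings of brown rice: uses 2 g fat, +32.0 mg calcium (running total 542.0 mg).
Take 3 servings of sunflower seeds: uses 39 g fat, +81.0 mg calcium (running total 623.0 mg).
Take 0.5556 servings of peanut butter: uses 10 g fat, +18.9 mg calcium (running total 641.9 mg).
Greedy by best ratio exhausts the fat allowance optimally: 641.9 mg.

641.9 mg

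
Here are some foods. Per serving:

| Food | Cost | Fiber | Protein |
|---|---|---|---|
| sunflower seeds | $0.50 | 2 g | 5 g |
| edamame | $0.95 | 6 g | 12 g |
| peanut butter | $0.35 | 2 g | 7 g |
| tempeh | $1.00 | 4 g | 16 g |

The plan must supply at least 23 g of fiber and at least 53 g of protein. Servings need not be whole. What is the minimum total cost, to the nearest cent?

$3.72

At the optimum either one food covers both requirements or two foods hit both targets exactly; no other combination can be cheaper.
sunflower seeds only: max(23/2, 53/5) = 11.5 servings → $5.75.
edamame only: max(23/6, 53/12) = 4.417 servings → $4.20.
peanut butter only: max(23/2, 53/7) = 11.5 servings → $4.03.
tempeh only: max(23/4, 53/16) = 5.75 servings → $5.75.
sunflower seeds + edamame with both tight: 7 servings and 1.5 servings → $4.92.
sunflower seeds + peanut butter: the both-tight solution has a negative serving — not a feasible corner.
sunflower seeds + tempeh with both targets exact would need a negative amount; discard.
edamame + peanut butter with both tight: 3.056 servings and 2.333 servings → $3.72.
edamame + tempeh with both tight: 3.25 servings and 0.875 servings → $3.96.
peanut butter + tempeh: intersection lies outside the first quadrant.
So the least-cost plan costs $3.72.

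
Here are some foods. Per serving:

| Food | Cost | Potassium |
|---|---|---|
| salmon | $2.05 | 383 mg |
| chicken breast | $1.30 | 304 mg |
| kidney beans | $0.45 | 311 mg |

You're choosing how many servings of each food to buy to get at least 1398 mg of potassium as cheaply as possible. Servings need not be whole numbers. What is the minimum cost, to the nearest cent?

Cost per mg of potassium: kidney beans $0.0014, chicken breast $0.0043, salmon $0.0054.
With no serving limits, use only kidney beans: 1398 mg / 311 mg = 4.495 servings × $0.45 = $2.02.

$2.02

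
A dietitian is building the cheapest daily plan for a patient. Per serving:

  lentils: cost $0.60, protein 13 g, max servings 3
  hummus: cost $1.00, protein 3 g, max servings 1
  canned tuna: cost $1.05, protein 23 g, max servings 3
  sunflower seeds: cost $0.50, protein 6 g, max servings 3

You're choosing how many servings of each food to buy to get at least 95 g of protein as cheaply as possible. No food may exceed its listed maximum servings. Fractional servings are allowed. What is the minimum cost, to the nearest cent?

Cost per g of protein: canned tuna $0.0457, lentils $0.0462, sunflower seeds $0.0833, hummus $0.3333.
Take 3 servings of canned tuna: +69.0 g protein for $3.15 (total $3.15, still need 26.0 g).
Take 2 servings of lentils: +26.0 g protein for $1.20 (total $4.35, still need 0.0 g).
Greedy by cheapest-per-g is optimal for a single linear constraint, so the minimum cost is $4.35.

$4.35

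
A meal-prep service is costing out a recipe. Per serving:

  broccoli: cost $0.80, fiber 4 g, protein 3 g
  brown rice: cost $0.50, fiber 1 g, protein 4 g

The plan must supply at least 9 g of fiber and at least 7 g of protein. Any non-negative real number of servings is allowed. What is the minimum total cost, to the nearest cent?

$1.82

Minimising a linear cost over {fiber ≥ 9, protein ≥ 7, servings ≥ 0} — the optimum is at a vertex, using one or two foods.
broccoli only: max(9/4, 7/3) = 2.333 servings → $1.87.
brown rice only: max(9/1, 7/4) = 9 servings → $4.50.
broccoli + brown rice with both tight: 2.231 servings and 0.07692 servings → $1.82.
Cheapest feasible corner: $1.82.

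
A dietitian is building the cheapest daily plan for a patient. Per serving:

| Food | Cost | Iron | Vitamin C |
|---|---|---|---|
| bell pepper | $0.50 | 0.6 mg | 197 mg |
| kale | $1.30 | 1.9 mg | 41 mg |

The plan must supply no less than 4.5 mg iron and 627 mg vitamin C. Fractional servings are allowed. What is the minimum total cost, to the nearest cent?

bell pepper only: max(4.5/0.6, 627/197) = 7.5 servings → $3.75.
kale only: max(4.5/1.9, 627/41) = 15.29 servings → $19.88.
bell pepper + kale with both tight: 2.879 servings and 1.459 servings → $3.34.
The minimum over all feasible corners is $3.34.

$3.34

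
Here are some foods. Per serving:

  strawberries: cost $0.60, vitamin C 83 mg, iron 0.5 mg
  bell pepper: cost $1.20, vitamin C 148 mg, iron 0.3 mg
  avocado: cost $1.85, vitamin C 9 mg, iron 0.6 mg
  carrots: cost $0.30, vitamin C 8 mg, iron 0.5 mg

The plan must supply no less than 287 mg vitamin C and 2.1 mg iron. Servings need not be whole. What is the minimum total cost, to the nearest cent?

$2.27

Compare the cost at each extreme point of the feasible region.
strawberries only: max(287/83, 2.1/0.5) = 4.2 servings → $2.52.
bell pepper only: max(287/148, 2.1/0.3) = 7 servings → $8.40.
avocado only: max(287/9, 2.1/0.6) = 31.89 servings → $58.99.
carrots only: max(287/8, 2.1/0.5) = 35.88 servings → $10.76.
strawberries + bell pepper with both targets exact would need a negative amount; discard.
strawberries + avocado with both tight: 3.384 servings and 0.6799 servings → $3.29.
strawberries + carrots with both tight: 3.379 servings and 0.8213 servings → $2.27.
bell pepper + avocado with both tight: 1.78 servings and 2.61 servings → $6.96.
bell pepper + carrots with both tight: 1.77 servings and 3.138 servings → $3.06.
avocado + carrots: the both-tight solution has a negative serving — not a feasible corner.
The minimum over all feasible corners is $2.27.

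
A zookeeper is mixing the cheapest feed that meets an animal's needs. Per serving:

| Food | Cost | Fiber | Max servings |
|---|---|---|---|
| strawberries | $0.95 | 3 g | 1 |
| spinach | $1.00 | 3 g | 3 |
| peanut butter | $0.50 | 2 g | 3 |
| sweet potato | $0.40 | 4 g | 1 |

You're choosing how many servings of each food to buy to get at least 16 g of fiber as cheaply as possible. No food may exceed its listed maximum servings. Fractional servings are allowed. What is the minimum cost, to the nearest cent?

$3.85

Cost per g of fiber: sweet potato $0.1000, peanut butter $0.2500, strawberries $0.3167, spinach $0.3333.
Take 1 serving of sweet potato: +4.0 g fiber for $0.40 (total $0.40, still need 12.0 g).
Take 3 servings of peanut butter: +6.0 g fiber for $1.50 (total $1.90, still need 6.0 g).
Take 1 serving of strawberries: +3.0 g fiber for $0.95 (total $2.85, still need 3.0 g).
Take 1 serving of spinach: +3.0 g fiber for $1.00 (total $3.85, still need 0.0 g).
Greedy by cheapest-per-g is optimal for a single linear constraint, so the minimum cost is $3.85.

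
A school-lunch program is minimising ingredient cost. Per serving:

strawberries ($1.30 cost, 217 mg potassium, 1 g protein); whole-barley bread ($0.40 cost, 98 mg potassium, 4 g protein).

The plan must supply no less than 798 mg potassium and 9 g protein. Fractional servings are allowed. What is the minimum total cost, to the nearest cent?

$3.26

strawberries only: max(798/217, 9/1) = 9 servings → $11.70.
whole-barley bread only: max(798/98, 9/4) = 8.143 servings → $3.26.
strawberries + whole-barley bread with both tight: 3 servings and 1.5 servings → $4.50.
Cheapest feasible corner: $3.26.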